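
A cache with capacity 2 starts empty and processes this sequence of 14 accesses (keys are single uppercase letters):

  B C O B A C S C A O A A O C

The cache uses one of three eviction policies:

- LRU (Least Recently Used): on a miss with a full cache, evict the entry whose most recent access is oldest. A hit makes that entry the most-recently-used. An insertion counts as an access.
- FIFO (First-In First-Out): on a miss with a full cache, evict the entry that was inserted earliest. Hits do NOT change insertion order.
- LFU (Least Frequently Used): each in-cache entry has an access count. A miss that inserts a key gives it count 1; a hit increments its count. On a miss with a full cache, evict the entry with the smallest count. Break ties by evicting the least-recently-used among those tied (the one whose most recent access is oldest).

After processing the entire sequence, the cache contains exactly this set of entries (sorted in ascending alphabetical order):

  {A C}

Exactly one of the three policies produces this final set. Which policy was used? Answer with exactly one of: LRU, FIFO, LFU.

Simulating under each policy and comparing final sets:
  LRU: final set = {C O} -> differs
  FIFO: final set = {C O} -> differs
  LFU: final set = {A C} -> MATCHES target
Only LFU produces the target set.

Answer: LFU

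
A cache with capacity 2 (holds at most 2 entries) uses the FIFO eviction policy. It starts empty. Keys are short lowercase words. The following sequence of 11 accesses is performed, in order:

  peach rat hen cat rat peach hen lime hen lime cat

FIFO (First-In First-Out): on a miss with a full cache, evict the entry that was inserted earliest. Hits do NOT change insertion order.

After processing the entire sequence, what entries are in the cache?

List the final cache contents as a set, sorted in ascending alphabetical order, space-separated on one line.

FIFO simulation (capacity=2):
  1. access peach: MISS. Cache (old->new): [peach]
  2. access rat: MISS. Cache (old->new): [peach rat]
  3. access hen: MISS, evict peach. Cache (old->new): [rat hen]
  4. access cat: MISS, evict rat. Cache (old->new): [hen cat]
  5. access rat: MISS, evict hen. Cache (old->new): [cat rat]
  6. access peach: MISS, evict cat. Cache (old->new): [rat peach]
  7. access hen: MISS, evict rat. Cache (old->new): [peach hen]
  8. access lime: MISS, evict peach. Cache (old->new): [hen lime]
  9. access hen: HIT. Cache (old->new): [hen lime]
  10. access lime: HIT. Cache (old->new): [hen lime]
  11. access cat: MISS, evict hen. Cache (old->new): [lime cat]
Total: 2 hits, 9 misses, 7 evictions

Answer: cat lime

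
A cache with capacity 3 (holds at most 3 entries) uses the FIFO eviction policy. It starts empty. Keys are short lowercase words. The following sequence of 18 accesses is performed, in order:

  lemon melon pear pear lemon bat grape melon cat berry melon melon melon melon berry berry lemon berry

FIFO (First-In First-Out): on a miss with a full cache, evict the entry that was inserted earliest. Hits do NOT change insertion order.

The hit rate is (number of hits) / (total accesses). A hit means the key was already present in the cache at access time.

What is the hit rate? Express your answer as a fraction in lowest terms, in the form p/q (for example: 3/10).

Answer: 1/2

Derivation:
FIFO simulation (capacity=3):
  1. access lemon: MISS. Cache (old->new): [lemon]
  2. access melon: MISS. Cache (old->new): [lemon melon]
  3. access pear: MISS. Cache (old->new): [lemon melon pear]
  4. access pear: HIT. Cache (old->new): [lemon melon pear]
  5. access lemon: HIT. Cache (old->new): [lemon melon pear]
  6. access bat: MISS, evict lemon. Cache (old->new): [melon pear bat]
  7. access grape: MISS, evict melon. Cache (old->new): [pear bat grape]
  8. access melon: MISS, evict pear. Cache (old->new): [bat grape melon]
  9. access cat: MISS, evict bat. Cache (old->new): [grape melon cat]
  10. access berry: MISS, evict grape. Cache (old->new): [melon cat berry]
  11. access melon: HIT. Cache (old->new): [melon cat berry]
  12. access melon: HIT. Cache (old->new): [melon cat berry]
  13. access melon: HIT. Cache (old->new): [melon cat berry]
  14. access melon: HIT. Cache (old->new): [melon cat berry]
  15. access berry: HIT. Cache (old->new): [melon cat berry]
  16. access berry: HIT. Cache (old->new): [melon cat berry]
  17. access lemon: MISS, evict melon. Cache (old->new): [cat berry lemon]
  18. access berry: HIT. Cache (old->new): [cat berry lemon]
Total: 9 hits, 9 misses, 6 evictions

Hit rate = 9/18 = 1/2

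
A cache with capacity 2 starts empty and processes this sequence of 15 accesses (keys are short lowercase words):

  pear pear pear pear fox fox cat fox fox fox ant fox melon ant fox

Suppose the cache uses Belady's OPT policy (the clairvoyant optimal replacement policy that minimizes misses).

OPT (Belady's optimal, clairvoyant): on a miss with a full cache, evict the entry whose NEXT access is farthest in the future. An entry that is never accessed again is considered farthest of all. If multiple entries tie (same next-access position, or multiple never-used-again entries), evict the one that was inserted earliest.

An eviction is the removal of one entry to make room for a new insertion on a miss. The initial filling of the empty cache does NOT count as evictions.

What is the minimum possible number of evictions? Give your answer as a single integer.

Answer: 4

Derivation:
OPT (Belady) simulation (capacity=2):
  1. access pear: MISS. Cache: [pear]
  2. access pear: HIT. Next use of pear: step 3. Cache: [pear]
  3. access pear: HIT. Next use of pear: step 4. Cache: [pear]
  4. access pear: HIT. Next use of pear: never. Cache: [pear]
  5. access fox: MISS. Cache: [pear fox]
  6. access fox: HIT. Next use of fox: step 8. Cache: [pear fox]
  7. access cat: MISS, evict pear (next use: never). Cache: [fox cat]
  8. access fox: HIT. Next use of fox: step 9. Cache: [fox cat]
  9. access fox: HIT. Next use of fox: step 10. Cache: [fox cat]
  10. access fox: HIT. Next use of fox: step 12. Cache: [fox cat]
  11. access ant: MISS, evict cat (next use: never). Cache: [fox ant]
  12. access fox: HIT. Next use of fox: step 15. Cache: [fox ant]
  13. access melon: MISS, evict fox (next use: step 15). Cache: [ant melon]
  14. access ant: HIT. Next use of ant: never. Cache: [ant melon]
  15. access fox: MISS, evict ant (next use: never). Cache: [melon fox]
Total: 9 hits, 6 misses, 4 evictions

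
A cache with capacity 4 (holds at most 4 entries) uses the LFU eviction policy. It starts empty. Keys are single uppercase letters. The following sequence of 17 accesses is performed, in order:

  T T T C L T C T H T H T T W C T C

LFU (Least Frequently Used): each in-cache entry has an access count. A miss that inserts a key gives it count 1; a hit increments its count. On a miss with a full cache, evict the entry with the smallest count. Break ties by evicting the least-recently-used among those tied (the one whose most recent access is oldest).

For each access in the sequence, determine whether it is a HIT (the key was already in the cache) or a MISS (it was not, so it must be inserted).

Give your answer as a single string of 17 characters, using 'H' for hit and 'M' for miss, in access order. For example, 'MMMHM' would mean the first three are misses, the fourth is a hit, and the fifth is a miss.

LFU simulation (capacity=4):
  1. access T: MISS. Cache: [T(c=1)]
  2. access T: HIT, count now 2. Cache: [T(c=2)]
  3. access T: HIT, count now 3. Cache: [T(c=3)]
  4. access C: MISS. Cache: [C(c=1) T(c=3)]
  5. access L: MISS. Cache: [C(c=1) L(c=1) T(c=3)]
  6. access T: HIT, count now 4. Cache: [C(c=1) L(c=1) T(c=4)]
  7. access C: HIT, count now 2. Cache: [L(c=1) C(c=2) T(c=4)]
  8. access T: HIT, count now 5. Cache: [L(c=1) C(c=2) T(c=5)]
  9. access H: MISS. Cache: [L(c=1) H(c=1) C(c=2) T(c=5)]
  10. access T: HIT, count now 6. Cache: [L(c=1) H(c=1) C(c=2) T(c=6)]
  11. access H: HIT, count now 2. Cache: [L(c=1) C(c=2) H(c=2) T(c=6)]
  12. access T: HIT, count now 7. Cache: [L(c=1) C(c=2) H(c=2) T(c=7)]
  13. access T: HIT, count now 8. Cache: [L(c=1) C(c=2) H(c=2) T(c=8)]
  14. access W: MISS, evict L(c=1). Cache: [W(c=1) C(c=2) H(c=2) T(c=8)]
  15. access C: HIT, count now 3. Cache: [W(c=1) H(c=2) C(c=3) T(c=8)]
  16. access T: HIT, count now 9. Cache: [W(c=1) H(c=2) C(c=3) T(c=9)]
  17. access C: HIT, count now 4. Cache: [W(c=1) H(c=2) C(c=4) T(c=9)]
Total: 12 hits, 5 misses, 1 evictions

Answer: MHHMMHHHMHHHHMHHH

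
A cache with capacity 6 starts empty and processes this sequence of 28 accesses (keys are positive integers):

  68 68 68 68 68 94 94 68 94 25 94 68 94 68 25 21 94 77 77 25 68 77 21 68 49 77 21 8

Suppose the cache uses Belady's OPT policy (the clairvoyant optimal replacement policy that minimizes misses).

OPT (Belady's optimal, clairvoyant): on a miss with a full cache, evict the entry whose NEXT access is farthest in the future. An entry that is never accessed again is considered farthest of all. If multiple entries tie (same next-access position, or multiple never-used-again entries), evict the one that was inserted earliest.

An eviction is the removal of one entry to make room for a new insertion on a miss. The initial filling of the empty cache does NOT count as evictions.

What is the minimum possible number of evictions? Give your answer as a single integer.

OPT (Belady) simulation (capacity=6):
  1. access 68: MISS. Cache: [68]
  2. access 68: HIT. Next use of 68: step 3. Cache: [68]
  3. access 68: HIT. Next use of 68: step 4. Cache: [68]
  4. access 68: HIT. Next use of 68: step 5. Cache: [68]
  5. access 68: HIT. Next use of 68: step 8. Cache: [68]
  6. access 94: MISS. Cache: [68 94]
  7. access 94: HIT. Next use of 94: step 9. Cache: [68 94]
  8. access 68: HIT. Next use of 68: step 12. Cache: [68 94]
  9. access 94: HIT. Next use of 94: step 11. Cache: [68 94]
  10. access 25: MISS. Cache: [68 94 25]
  11. access 94: HIT. Next use of 94: step 13. Cache: [68 94 25]
  12. access 68: HIT. Next use of 68: step 14. Cache: [68 94 25]
  13. access 94: HIT. Next use of 94: step 17. Cache: [68 94 25]
  14. access 68: HIT. Next use of 68: step 21. Cache: [68 94 25]
  15. access 25: HIT. Next use of 25: step 20. Cache: [68 94 25]
  16. access 21: MISS. Cache: [68 94 25 21]
  17. access 94: HIT. Next use of 94: never. Cache: [68 94 25 21]
  18. access 77: MISS. Cache: [68 94 25 21 77]
  19. access 77: HIT. Next use of 77: step 22. Cache: [68 94 25 21 77]
  20. access 25: HIT. Next use of 25: never. Cache: [68 94 25 21 77]
  21. access 68: HIT. Next use of 68: step 24. Cache: [68 94 25 21 77]
  22. access 77: HIT. Next use of 77: step 26. Cache: [68 94 25 21 77]
  23. access 21: HIT. Next use of 21: step 27. Cache: [68 94 25 21 77]
  24. access 68: HIT. Next use of 68: never. Cache: [68 94 25 21 77]
  25. access 49: MISS. Cache: [68 94 25 21 77 49]
  26. access 77: HIT. Next use of 77: never. Cache: [68 94 25 21 77 49]
  27. access 21: HIT. Next use of 21: never. Cache: [68 94 25 21 77 49]
  28. access 8: MISS, evict 68 (next use: never). Cache: [94 25 21 77 49 8]
Total: 21 hits, 7 misses, 1 evictions

Answer: 1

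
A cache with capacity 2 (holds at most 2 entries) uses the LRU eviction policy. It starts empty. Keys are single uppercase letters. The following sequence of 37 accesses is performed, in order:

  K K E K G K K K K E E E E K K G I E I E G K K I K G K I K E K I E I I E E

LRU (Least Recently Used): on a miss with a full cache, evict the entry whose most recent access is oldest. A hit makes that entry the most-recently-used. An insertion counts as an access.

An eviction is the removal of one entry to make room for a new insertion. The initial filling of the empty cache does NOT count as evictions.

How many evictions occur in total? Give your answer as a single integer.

Answer: 13

Derivation:
LRU simulation (capacity=2):
  1. access K: MISS. Cache (LRU->MRU): [K]
  2. access K: HIT. Cache (LRU->MRU): [K]
  3. access E: MISS. Cache (LRU->MRU): [K E]
  4. access K: HIT. Cache (LRU->MRU): [E K]
  5. access G: MISS, evict E. Cache (LRU->MRU): [K G]
  6. access K: HIT. Cache (LRU->MRU): [G K]
  7. access K: HIT. Cache (LRU->MRU): [G K]
  8. access K: HIT. Cache (LRU->MRU): [G K]
  9. access K: HIT. Cache (LRU->MRU): [G K]
  10. access E: MISS, evict G. Cache (LRU->MRU): [K E]
  11. access E: HIT. Cache (LRU->MRU): [K E]
  12. access E: HIT. Cache (LRU->MRU): [K E]
  13. access E: HIT. Cache (LRU->MRU): [K E]
  14. access K: HIT. Cache (LRU->MRU): [E K]
  15. access K: HIT. Cache (LRU->MRU): [E K]
  16. access G: MISS, evict E. Cache (LRU->MRU): [K G]
  17. access I: MISS, evict K. Cache (LRU->MRU): [G I]
  18. access E: MISS, evict G. Cache (LRU->MRU): [I E]
  19. access I: HIT. Cache (LRU->MRU): [E I]
  20. access E: HIT. Cache (LRU->MRU): [I E]
  21. access G: MISS, evict I. Cache (LRU->MRU): [E G]
  22. access K: MISS, evict E. Cache (LRU->MRU): [G K]
  23. access K: HIT. Cache (LRU->MRU): [G K]
  24. access I: MISS, evict G. Cache (LRU->MRU): [K I]
  25. access K: HIT. Cache (LRU->MRU): [I K]
  26. access G: MISS, evict I. Cache (LRU->MRU): [K G]
  27. access K: HIT. Cache (LRU->MRU): [G K]
  28. access I: MISS, evict G. Cache (LRU->MRU): [K I]
  29. access K: HIT. Cache (LRU->MRU): [I K]
  30. access E: MISS, evict I. Cache (LRU->MRU): [K E]
  31. access K: HIT. Cache (LRU->MRU): [E K]
  32. access I: MISS, evict E. Cache (LRU->MRU): [K I]
  33. access E: MISS, evict K. Cache (LRU->MRU): [I E]
  34. access I: HIT. Cache (LRU->MRU): [E I]
  35. access I: HIT. Cache (LRU->MRU): [E I]
  36. access E: HIT. Cache (LRU->MRU): [I E]
  37. access E: HIT. Cache (LRU->MRU): [I E]
Total: 22 hits, 15 misses, 13 evictions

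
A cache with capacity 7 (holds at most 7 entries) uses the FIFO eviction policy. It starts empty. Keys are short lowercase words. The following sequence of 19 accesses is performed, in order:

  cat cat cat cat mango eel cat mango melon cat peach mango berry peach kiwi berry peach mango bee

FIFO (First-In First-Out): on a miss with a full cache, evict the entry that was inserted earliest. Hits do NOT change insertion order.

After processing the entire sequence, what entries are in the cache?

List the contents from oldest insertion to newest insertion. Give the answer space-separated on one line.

FIFO simulation (capacity=7):
  1. access cat: MISS. Cache (old->new): [cat]
  2. access cat: HIT. Cache (old->new): [cat]
  3. access cat: HIT. Cache (old->new): [cat]
  4. access cat: HIT. Cache (old->new): [cat]
  5. access mango: MISS. Cache (old->new): [cat mango]
  6. access eel: MISS. Cache (old->new): [cat mango eel]
  7. access cat: HIT. Cache (old->new): [cat mango eel]
  8. access mango: HIT. Cache (old->new): [cat mango eel]
  9. access melon: MISS. Cache (old->new): [cat mango eel melon]
  10. access cat: HIT. Cache (old->new): [cat mango eel melon]
  11. access peach: MISS. Cache (old->new): [cat mango eel melon peach]
  12. access mango: HIT. Cache (old->new): [cat mango eel melon peach]
  13. access berry: MISS. Cache (old->new): [cat mango eel melon peach berry]
  14. access peach: HIT. Cache (old->new): [cat mango eel melon peach berry]
  15. access kiwi: MISS. Cache (old->new): [cat mango eel melon peach berry kiwi]
  16. access berry: HIT. Cache (old->new): [cat mango eel melon peach berry kiwi]
  17. access peach: HIT. Cache (old->new): [cat mango eel melon peach berry kiwi]
  18. access mango: HIT. Cache (old->new): [cat mango eel melon peach berry kiwi]
  19. access bee: MISS, evict cat. Cache (old->new): [mango eel melon peach berry kiwi bee]
Total: 11 hits, 8 misses, 1 evictions

Answer: mango eel melon peach berry kiwi bee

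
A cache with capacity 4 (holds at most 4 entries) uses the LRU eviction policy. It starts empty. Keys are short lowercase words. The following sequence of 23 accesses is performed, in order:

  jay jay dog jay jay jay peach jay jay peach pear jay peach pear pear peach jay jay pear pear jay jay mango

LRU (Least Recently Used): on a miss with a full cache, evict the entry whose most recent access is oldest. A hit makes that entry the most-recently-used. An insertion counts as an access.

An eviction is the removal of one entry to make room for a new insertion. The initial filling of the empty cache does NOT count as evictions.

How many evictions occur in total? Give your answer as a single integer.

Answer: 1

Derivation:
LRU simulation (capacity=4):
  1. access jay: MISS. Cache (LRU->MRU): [jay]
  2. access jay: HIT. Cache (LRU->MRU): [jay]
  3. access dog: MISS. Cache (LRU->MRU): [jay dog]
  4. access jay: HIT. Cache (LRU->MRU): [dog jay]
  5. access jay: HIT. Cache (LRU->MRU): [dog jay]
  6. access jay: HIT. Cache (LRU->MRU): [dog jay]
  7. access peach: MISS. Cache (LRU->MRU): [dog jay peach]
  8. access jay: HIT. Cache (LRU->MRU): [dog peach jay]
  9. access jay: HIT. Cache (LRU->MRU): [dog peach jay]
  10. access peach: HIT. Cache (LRU->MRU): [dog jay peach]
  11. access pear: MISS. Cache (LRU->MRU): [dog jay peach pear]
  12. access jay: HIT. Cache (LRU->MRU): [dog peach pear jay]
  13. access peach: HIT. Cache (LRU->MRU): [dog pear jay peach]
  14. access pear: HIT. Cache (LRU->MRU): [dog jay peach pear]
  15. access pear: HIT. Cache (LRU->MRU): [dog jay peach pear]
  16. access peach: HIT. Cache (LRU->MRU): [dog jay pear peach]
  17. access jay: HIT. Cache (LRU->MRU): [dog pear peach jay]
  18. access jay: HIT. Cache (LRU->MRU): [dog pear peach jay]
  19. access pear: HIT. Cache (LRU->MRU): [dog peach jay pear]
  20. access pear: HIT. Cache (LRU->MRU): [dog peach jay pear]
  21. access jay: HIT. Cache (LRU->MRU): [dog peach pear jay]
  22. access jay: HIT. Cache (LRU->MRU): [dog peach pear jay]
  23. access mango: MISS, evict dog. Cache (LRU->MRU): [peach pear jay mango]
Total: 18 hits, 5 misses, 1 evictions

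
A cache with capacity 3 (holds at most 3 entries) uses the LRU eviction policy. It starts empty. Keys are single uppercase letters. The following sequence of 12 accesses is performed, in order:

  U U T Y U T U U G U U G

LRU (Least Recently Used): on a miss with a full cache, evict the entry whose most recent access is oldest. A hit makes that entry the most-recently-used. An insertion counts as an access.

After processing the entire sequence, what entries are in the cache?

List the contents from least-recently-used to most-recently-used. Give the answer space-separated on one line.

Answer: T U G

Derivation:
LRU simulation (capacity=3):
  1. access U: MISS. Cache (LRU->MRU): [U]
  2. access U: HIT. Cache (LRU->MRU): [U]
  3. access T: MISS. Cache (LRU->MRU): [U T]
  4. access Y: MISS. Cache (LRU->MRU): [U T Y]
  5. access U: HIT. Cache (LRU->MRU): [T Y U]
  6. access T: HIT. Cache (LRU->MRU): [Y U T]
  7. access U: HIT. Cache (LRU->MRU): [Y T U]
  8. access U: HIT. Cache (LRU->MRU): [Y T U]
  9. access G: MISS, evict Y. Cache (LRU->MRU): [T U G]
  10. access U: HIT. Cache (LRU->MRU): [T G U]
  11. access U: HIT. Cache (LRU->MRU): [T G U]
  12. access G: HIT. Cache (LRU->MRU): [T U G]
Total: 8 hits, 4 misses, 1 evictions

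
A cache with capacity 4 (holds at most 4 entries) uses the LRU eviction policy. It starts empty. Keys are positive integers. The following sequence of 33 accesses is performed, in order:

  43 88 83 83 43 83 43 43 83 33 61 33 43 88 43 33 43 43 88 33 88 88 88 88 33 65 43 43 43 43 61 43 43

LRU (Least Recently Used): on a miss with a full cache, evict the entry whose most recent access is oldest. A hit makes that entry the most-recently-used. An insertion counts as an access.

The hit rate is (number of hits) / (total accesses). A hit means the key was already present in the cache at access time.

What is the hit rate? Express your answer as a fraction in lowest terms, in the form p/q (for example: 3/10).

LRU simulation (capacity=4):
  1. access 43: MISS. Cache (LRU->MRU): [43]
  2. access 88: MISS. Cache (LRU->MRU): [43 88]
  3. access 83: MISS. Cache (LRU->MRU): [43 88 83]
  4. access 83: HIT. Cache (LRU->MRU): [43 88 83]
  5. access 43: HIT. Cache (LRU->MRU): [88 83 43]
  6. access 83: HIT. Cache (LRU->MRU): [88 43 83]
  7. access 43: HIT. Cache (LRU->MRU): [88 83 43]
  8. access 43: HIT. Cache (LRU->MRU): [88 83 43]
  9. access 83: HIT. Cache (LRU->MRU): [88 43 83]
  10. access 33: MISS. Cache (LRU->MRU): [88 43 83 33]
  11. access 61: MISS, evict 88. Cache (LRU->MRU): [43 83 33 61]
  12. access 33: HIT. Cache (LRU->MRU): [43 83 61 33]
  13. access 43: HIT. Cache (LRU->MRU): [83 61 33 43]
  14. access 88: MISS, evict 83. Cache (LRU->MRU): [61 33 43 88]
  15. access 43: HIT. Cache (LRU->MRU): [61 33 88 43]
  16. access 33: HIT. Cache (LRU->MRU): [61 88 43 33]
  17. access 43: HIT. Cache (LRU->MRU): [61 88 33 43]
  18. access 43: HIT. Cache (LRU->MRU): [61 88 33 43]
  19. access 88: HIT. Cache (LRU->MRU): [61 33 43 88]
  20. access 33: HIT. Cache (LRU->MRU): [61 43 88 33]
  21. access 88: HIT. Cache (LRU->MRU): [61 43 33 88]
  22. access 88: HIT. Cache (LRU->MRU): [61 43 33 88]
  23. access 88: HIT. Cache (LRU->MRU): [61 43 33 88]
  24. access 88: HIT. Cache (LRU->MRU): [61 43 33 88]
  25. access 33: HIT. Cache (LRU->MRU): [61 43 88 33]
  26. access 65: MISS, evict 61. Cache (LRU->MRU): [43 88 33 65]
  27. access 43: HIT. Cache (LRU->MRU): [88 33 65 43]
  28. access 43: HIT. Cache (LRU->MRU): [88 33 65 43]
  29. access 43: HIT. Cache (LRU->MRU): [88 33 65 43]
  30. access 43: HIT. Cache (LRU->MRU): [88 33 65 43]
  31. access 61: MISS, evict 88. Cache (LRU->MRU): [33 65 43 61]
  32. access 43: HIT. Cache (LRU->MRU): [33 65 61 43]
  33. access 43: HIT. Cache (LRU->MRU): [33 65 61 43]
Total: 25 hits, 8 misses, 4 evictions

Hit rate = 25/33

Answer: 25/33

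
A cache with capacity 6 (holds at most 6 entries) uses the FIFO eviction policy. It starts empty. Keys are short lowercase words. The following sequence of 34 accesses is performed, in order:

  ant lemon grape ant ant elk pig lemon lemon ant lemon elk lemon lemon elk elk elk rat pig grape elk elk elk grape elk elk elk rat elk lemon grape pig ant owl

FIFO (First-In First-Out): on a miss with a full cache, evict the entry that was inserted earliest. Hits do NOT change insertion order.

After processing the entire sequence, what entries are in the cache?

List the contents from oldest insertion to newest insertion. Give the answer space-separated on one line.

Answer: lemon grape elk pig rat owl

Derivation:
FIFO simulation (capacity=6):
  1. access ant: MISS. Cache (old->new): [ant]
  2. access lemon: MISS. Cache (old->new): [ant lemon]
  3. access grape: MISS. Cache (old->new): [ant lemon grape]
  4. access ant: HIT. Cache (old->new): [ant lemon grape]
  5. access ant: HIT. Cache (old->new): [ant lemon grape]
  6. access elk: MISS. Cache (old->new): [ant lemon grape elk]
  7. access pig: MISS. Cache (old->new): [ant lemon grape elk pig]
  8. access lemon: HIT. Cache (old->new): [ant lemon grape elk pig]
  9. access lemon: HIT. Cache (old->new): [ant lemon grape elk pig]
  10. access ant: HIT. Cache (old->new): [ant lemon grape elk pig]
  11. access lemon: HIT. Cache (old->new): [ant lemon grape elk pig]
  12. access elk: HIT. Cache (old->new): [ant lemon grape elk pig]
  13. access lemon: HIT. Cache (old->new): [ant lemon grape elk pig]
  14. access lemon: HIT. Cache (old->new): [ant lemon grape elk pig]
  15. access elk: HIT. Cache (old->new): [ant lemon grape elk pig]
  16. access elk: HIT. Cache (old->new): [ant lemon grape elk pig]
  17. access elk: HIT. Cache (old->new): [ant lemon grape elk pig]
  18. access rat: MISS. Cache (old->new): [ant lemon grape elk pig rat]
  19. access pig: HIT. Cache (old->new): [ant lemon grape elk pig rat]
  20. access grape: HIT. Cache (old->new): [ant lemon grape elk pig rat]
  21. access elk: HIT. Cache (old->new): [ant lemon grape elk pig rat]
  22. access elk: HIT. Cache (old->new): [ant lemon grape elk pig rat]
  23. access elk: HIT. Cache (old->new): [ant lemon grape elk pig rat]
  24. access grape: HIT. Cache (old->new): [ant lemon grape elk pig rat]
  25. access elk: HIT. Cache (old->new): [ant lemon grape elk pig rat]
  26. access elk: HIT. Cache (old->new): [ant lemon grape elk pig rat]
  27. access elk: HIT. Cache (old->new): [ant lemon grape elk pig rat]
  28. access rat: HIT. Cache (old->new): [ant lemon grape elk pig rat]
  29. access elk: HIT. Cache (old->new): [ant lemon grape elk pig rat]
  30. access lemon: HIT. Cache (old->new): [ant lemon grape elk pig rat]
  31. access grape: HIT. Cache (old->new): [ant lemon grape elk pig rat]
  32. access pig: HIT. Cache (old->new): [ant lemon grape elk pig rat]
  33. access ant: HIT. Cache (old->new): [ant lemon grape elk pig rat]
  34. access owl: MISS, evict ant. Cache (old->new): [lemon grape elk pig rat owl]
Total: 27 hits, 7 misses, 1 evictions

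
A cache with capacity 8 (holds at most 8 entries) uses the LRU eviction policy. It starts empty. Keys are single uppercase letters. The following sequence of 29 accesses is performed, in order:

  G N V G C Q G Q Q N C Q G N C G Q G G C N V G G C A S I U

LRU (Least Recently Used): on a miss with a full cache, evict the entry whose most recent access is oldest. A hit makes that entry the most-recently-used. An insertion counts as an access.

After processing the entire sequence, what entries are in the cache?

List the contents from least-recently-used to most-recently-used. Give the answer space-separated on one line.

LRU simulation (capacity=8):
  1. access G: MISS. Cache (LRU->MRU): [G]
  2. access N: MISS. Cache (LRU->MRU): [G N]
  3. access V: MISS. Cache (LRU->MRU): [G N V]
  4. access G: HIT. Cache (LRU->MRU): [N V G]
  5. access C: MISS. Cache (LRU->MRU): [N V G C]
  6. access Q: MISS. Cache (LRU->MRU): [N V G C Q]
  7. access G: HIT. Cache (LRU->MRU): [N V C Q G]
  8. access Q: HIT. Cache (LRU->MRU): [N V C G Q]
  9. access Q: HIT. Cache (LRU->MRU): [N V C G Q]
  10. access N: HIT. Cache (LRU->MRU): [V C G Q N]
  11. access C: HIT. Cache (LRU->MRU): [V G Q N C]
  12. access Q: HIT. Cache (LRU->MRU): [V G N C Q]
  13. access G: HIT. Cache (LRU->MRU): [V N C Q G]
  14. access N: HIT. Cache (LRU->MRU): [V C Q G N]
  15. access C: HIT. Cache (LRU->MRU): [V Q G N C]
  16. access G: HIT. Cache (LRU->MRU): [V Q N C G]
  17. access Q: HIT. Cache (LRU->MRU): [V N C G Q]
  18. access G: HIT. Cache (LRU->MRU): [V N C Q G]
  19. access G: HIT. Cache (LRU->MRU): [V N C Q G]
  20. access C: HIT. Cache (LRU->MRU): [V N Q G C]
  21. access N: HIT. Cache (LRU->MRU): [V Q G C N]
  22. access V: HIT. Cache (LRU->MRU): [Q G C N V]
  23. access G: HIT. Cache (LRU->MRU): [Q C N V G]
  24. access G: HIT. Cache (LRU->MRU): [Q C N V G]
  25. access C: HIT. Cache (LRU->MRU): [Q N V G C]
  26. access A: MISS. Cache (LRU->MRU): [Q N V G C A]
  27. access S: MISS. Cache (LRU->MRU): [Q N V G C A S]
  28. access I: MISS. Cache (LRU->MRU): [Q N V G C A S I]
  29. access U: MISS, evict Q. Cache (LRU->MRU): [N V G C A S I U]
Total: 20 hits, 9 misses, 1 evictions

Answer: N V G C A S I U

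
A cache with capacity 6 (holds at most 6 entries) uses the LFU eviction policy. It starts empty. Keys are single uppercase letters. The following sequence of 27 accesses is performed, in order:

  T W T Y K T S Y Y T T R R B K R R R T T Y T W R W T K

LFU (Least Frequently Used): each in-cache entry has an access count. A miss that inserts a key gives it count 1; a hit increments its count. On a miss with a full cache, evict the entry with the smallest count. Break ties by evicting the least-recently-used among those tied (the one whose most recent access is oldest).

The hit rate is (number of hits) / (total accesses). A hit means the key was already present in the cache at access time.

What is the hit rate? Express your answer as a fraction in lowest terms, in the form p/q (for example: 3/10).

Answer: 19/27

Derivation:
LFU simulation (capacity=6):
  1. access T: MISS. Cache: [T(c=1)]
  2. access W: MISS. Cache: [T(c=1) W(c=1)]
  3. access T: HIT, count now 2. Cache: [W(c=1) T(c=2)]
  4. access Y: MISS. Cache: [W(c=1) Y(c=1) T(c=2)]
  5. access K: MISS. Cache: [W(c=1) Y(c=1) K(c=1) T(c=2)]
  6. access T: HIT, count now 3. Cache: [W(c=1) Y(c=1) K(c=1) T(c=3)]
  7. access S: MISS. Cache: [W(c=1) Y(c=1) K(c=1) S(c=1) T(c=3)]
  8. access Y: HIT, count now 2. Cache: [W(c=1) K(c=1) S(c=1) Y(c=2) T(c=3)]
  9. access Y: HIT, count now 3. Cache: [W(c=1) K(c=1) S(c=1) T(c=3) Y(c=3)]
  10. access T: HIT, count now 4. Cache: [W(c=1) K(c=1) S(c=1) Y(c=3) T(c=4)]
  11. access T: HIT, count now 5. Cache: [W(c=1) K(c=1) S(c=1) Y(c=3) T(c=5)]
  12. access R: MISS. Cache: [W(c=1) K(c=1) S(c=1) R(c=1) Y(c=3) T(c=5)]
  13. access R: HIT, count now 2. Cache: [W(c=1) K(c=1) S(c=1) R(c=2) Y(c=3) T(c=5)]
  14. access B: MISS, evict W(c=1). Cache: [K(c=1) S(c=1) B(c=1) R(c=2) Y(c=3) T(c=5)]
  15. access K: HIT, count now 2. Cache: [S(c=1) B(c=1) R(c=2) K(c=2) Y(c=3) T(c=5)]
  16. access R: HIT, count now 3. Cache: [S(c=1) B(c=1) K(c=2) Y(c=3) R(c=3) T(c=5)]
  17. access R: HIT, count now 4. Cache: [S(c=1) B(c=1) K(c=2) Y(c=3) R(c=4) T(c=5)]
  18. access R: HIT, count now 5. Cache: [S(c=1) B(c=1) K(c=2) Y(c=3) T(c=5) R(c=5)]
  19. access T: HIT, count now 6. Cache: [S(c=1) B(c=1) K(c=2) Y(c=3) R(c=5) T(c=6)]
  20. access T: HIT, count now 7. Cache: [S(c=1) B(c=1) K(c=2) Y(c=3) R(c=5) T(c=7)]
  21. access Y: HIT, count now 4. Cache: [S(c=1) B(c=1) K(c=2) Y(c=4) R(c=5) T(c=7)]
  22. access T: HIT, count now 8. Cache: [S(c=1) B(c=1) K(c=2) Y(c=4) R(c=5) T(c=8)]
  23. access W: MISS, evict S(c=1). Cache: [B(c=1) W(c=1) K(c=2) Y(c=4) R(c=5) T(c=8)]
  24. access R: HIT, count now 6. Cache: [B(c=1) W(c=1) K(c=2) Y(c=4) R(c=6) T(c=8)]
  25. access W: HIT, count now 2. Cache: [B(c=1) K(c=2) W(c=2) Y(c=4) R(c=6) T(c=8)]
  26. access T: HIT, count now 9. Cache: [B(c=1) K(c=2) W(c=2) Y(c=4) R(c=6) T(c=9)]
  27. access K: HIT, count now 3. Cache: [B(c=1) W(c=2) K(c=3) Y(c=4) R(c=6) T(c=9)]
Total: 19 hits, 8 misses, 2 evictions

Hit rate = 19/27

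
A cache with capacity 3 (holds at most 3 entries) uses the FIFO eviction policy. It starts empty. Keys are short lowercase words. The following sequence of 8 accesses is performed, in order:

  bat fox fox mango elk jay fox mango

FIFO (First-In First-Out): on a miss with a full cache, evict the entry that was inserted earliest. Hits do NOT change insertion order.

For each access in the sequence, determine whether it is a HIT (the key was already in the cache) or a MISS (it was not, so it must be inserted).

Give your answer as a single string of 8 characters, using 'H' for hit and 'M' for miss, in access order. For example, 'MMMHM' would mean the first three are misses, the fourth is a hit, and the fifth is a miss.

FIFO simulation (capacity=3):
  1. access bat: MISS. Cache (old->new): [bat]
  2. access fox: MISS. Cache (old->new): [bat fox]
  3. access fox: HIT. Cache (old->new): [bat fox]
  4. access mango: MISS. Cache (old->new): [bat fox mango]
  5. access elk: MISS, evict bat. Cache (old->new): [fox mango elk]
  6. access jay: MISS, evict fox. Cache (old->new): [mango elk jay]
  7. access fox: MISS, evict mango. Cache (old->new): [elk jay fox]
  8. access mango: MISS, evict elk. Cache (old->new): [jay fox mango]
Total: 1 hits, 7 misses, 4 evictions

Answer: MMHMMMMM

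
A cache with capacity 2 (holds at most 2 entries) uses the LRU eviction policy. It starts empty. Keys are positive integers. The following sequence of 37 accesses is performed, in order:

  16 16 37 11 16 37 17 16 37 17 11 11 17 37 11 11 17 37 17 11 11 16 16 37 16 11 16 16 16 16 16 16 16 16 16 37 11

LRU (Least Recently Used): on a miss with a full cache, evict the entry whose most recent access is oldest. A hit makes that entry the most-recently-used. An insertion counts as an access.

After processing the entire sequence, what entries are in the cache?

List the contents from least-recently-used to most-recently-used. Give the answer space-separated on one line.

LRU simulation (capacity=2):
  1. access 16: MISS. Cache (LRU->MRU): [16]
  2. access 16: HIT. Cache (LRU->MRU): [16]
  3. access 37: MISS. Cache (LRU->MRU): [16 37]
  4. access 11: MISS, evict 16. Cache (LRU->MRU): [37 11]
  5. access 16: MISS, evict 37. Cache (LRU->MRU): [11 16]
  6. access 37: MISS, evict 11. Cache (LRU->MRU): [16 37]
  7. access 17: MISS, evict 16. Cache (LRU->MRU): [37 17]
  8. access 16: MISS, evict 37. Cache (LRU->MRU): [17 16]
  9. access 37: MISS, evict 17. Cache (LRU->MRU): [16 37]
  10. access 17: MISS, evict 16. Cache (LRU->MRU): [37 17]
  11. access 11: MISS, evict 37. Cache (LRU->MRU): [17 11]
  12. access 11: HIT. Cache (LRU->MRU): [17 11]
  13. access 17: HIT. Cache (LRU->MRU): [11 17]
  14. access 37: MISS, evict 11. Cache (LRU->MRU): [17 37]
  15. access 11: MISS, evict 17. Cache (LRU->MRU): [37 11]
  16. access 11: HIT. Cache (LRU->MRU): [37 11]
  17. access 17: MISS, evict 37. Cache (LRU->MRU): [11 17]
  18. access 37: MISS, evict 11. Cache (LRU->MRU): [17 37]
  19. access 17: HIT. Cache (LRU->MRU): [37 17]
  20. access 11: MISS, evict 37. Cache (LRU->MRU): [17 11]
  21. access 11: HIT. Cache (LRU->MRU): [17 11]
  22. access 16: MISS, evict 17. Cache (LRU->MRU): [11 16]
  23. access 16: HIT. Cache (LRU->MRU): [11 16]
  24. access 37: MISS, evict 11. Cache (LRU->MRU): [16 37]
  25. access 16: HIT. Cache (LRU->MRU): [37 16]
  26. access 11: MISS, evict 37. Cache (LRU->MRU): [16 11]
  27. access 16: HIT. Cache (LRU->MRU): [11 16]
  28. access 16: HIT. Cache (LRU->MRU): [11 16]
  29. access 16: HIT. Cache (LRU->MRU): [11 16]
  30. access 16: HIT. Cache (LRU->MRU): [11 16]
  31. access 16: HIT. Cache (LRU->MRU): [11 16]
  32. access 16: HIT. Cache (LRU->MRU): [11 16]
  33. access 16: HIT. Cache (LRU->MRU): [11 16]
  34. access 16: HIT. Cache (LRU->MRU): [11 16]
  35. access 16: HIT. Cache (LRU->MRU): [11 16]
  36. access 37: MISS, evict 11. Cache (LRU->MRU): [16 37]
  37. access 11: MISS, evict 16. Cache (LRU->MRU): [37 11]
Total: 17 hits, 20 misses, 18 evictions

Answer: 37 11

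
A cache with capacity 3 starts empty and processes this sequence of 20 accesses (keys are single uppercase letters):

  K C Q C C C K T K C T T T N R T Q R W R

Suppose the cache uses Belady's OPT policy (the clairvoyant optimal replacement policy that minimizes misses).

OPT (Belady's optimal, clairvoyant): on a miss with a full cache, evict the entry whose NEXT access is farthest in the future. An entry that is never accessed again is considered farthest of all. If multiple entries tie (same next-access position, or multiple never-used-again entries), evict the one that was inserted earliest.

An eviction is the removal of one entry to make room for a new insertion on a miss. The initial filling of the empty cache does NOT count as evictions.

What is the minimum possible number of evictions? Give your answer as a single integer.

OPT (Belady) simulation (capacity=3):
  1. access K: MISS. Cache: [K]
  2. access C: MISS. Cache: [K C]
  3. access Q: MISS. Cache: [K C Q]
  4. access C: HIT. Next use of C: step 5. Cache: [K C Q]
  5. access C: HIT. Next use of C: step 6. Cache: [K C Q]
  6. access C: HIT. Next use of C: step 10. Cache: [K C Q]
  7. access K: HIT. Next use of K: step 9. Cache: [K C Q]
  8. access T: MISS, evict Q (next use: step 17). Cache: [K C T]
  9. access K: HIT. Next use of K: never. Cache: [K C T]
  10. access C: HIT. Next use of C: never. Cache: [K C T]
  11. access T: HIT. Next use of T: step 12. Cache: [K C T]
  12. access T: HIT. Next use of T: step 13. Cache: [K C T]
  13. access T: HIT. Next use of T: step 16. Cache: [K C T]
  14. access N: MISS, evict K (next use: never). Cache: [C T N]
  15. access R: MISS, evict C (next use: never). Cache: [T N R]
  16. access T: HIT. Next use of T: never. Cache: [T N R]
  17. access Q: MISS, evict T (next use: never). Cache: [N R Q]
  18. access R: HIT. Next use of R: step 20. Cache: [N R Q]
  19. access W: MISS, evict N (next use: never). Cache: [R Q W]
  20. access R: HIT. Next use of R: never. Cache: [R Q W]
Total: 12 hits, 8 misses, 5 evictions

Answer: 5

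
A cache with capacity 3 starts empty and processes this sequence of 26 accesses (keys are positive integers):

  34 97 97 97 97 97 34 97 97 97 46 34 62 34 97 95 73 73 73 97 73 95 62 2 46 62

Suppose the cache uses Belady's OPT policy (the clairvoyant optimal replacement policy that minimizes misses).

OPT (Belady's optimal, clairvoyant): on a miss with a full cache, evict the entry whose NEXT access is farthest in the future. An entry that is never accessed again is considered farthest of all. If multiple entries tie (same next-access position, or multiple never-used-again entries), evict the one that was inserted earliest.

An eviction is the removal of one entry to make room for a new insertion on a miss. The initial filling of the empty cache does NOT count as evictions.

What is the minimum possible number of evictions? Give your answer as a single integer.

OPT (Belady) simulation (capacity=3):
  1. access 34: MISS. Cache: [34]
  2. access 97: MISS. Cache: [34 97]
  3. access 97: HIT. Next use of 97: step 4. Cache: [34 97]
  4. access 97: HIT. Next use of 97: step 5. Cache: [34 97]
  5. access 97: HIT. Next use of 97: step 6. Cache: [34 97]
  6. access 97: HIT. Next use of 97: step 8. Cache: [34 97]
  7. access 34: HIT. Next use of 34: step 12. Cache: [34 97]
  8. access 97: HIT. Next use of 97: step 9. Cache: [34 97]
  9. access 97: HIT. Next use of 97: step 10. Cache: [34 97]
  10. access 97: HIT. Next use of 97: step 15. Cache: [34 97]
  11. access 46: MISS. Cache: [34 97 46]
  12. access 34: HIT. Next use of 34: step 14. Cache: [34 97 46]
  13. access 62: MISS, evict 46 (next use: step 25). Cache: [34 97 62]
  14. access 34: HIT. Next use of 34: never. Cache: [34 97 62]
  15. access 97: HIT. Next use of 97: step 20. Cache: [34 97 62]
  16. access 95: MISS, evict 34 (next use: never). Cache: [97 62 95]
  17. access 73: MISS, evict 62 (next use: step 23). Cache: [97 95 73]
  18. access 73: HIT. Next use of 73: step 19. Cache: [97 95 73]
  19. access 73: HIT. Next use of 73: step 21. Cache: [97 95 73]
  20. access 97: HIT. Next use of 97: never. Cache: [97 95 73]
  21. access 73: HIT. Next use of 73: never. Cache: [97 95 73]
  22. access 95: HIT. Next use of 95: never. Cache: [97 95 73]
  23. access 62: MISS, evict 97 (next use: never). Cache: [95 73 62]
  24. access 2: MISS, evict 95 (next use: never). Cache: [73 62 2]
  25. access 46: MISS, evict 73 (next use: never). Cache: [62 2 46]
  26. access 62: HIT. Next use of 62: never. Cache: [62 2 46]
Total: 17 hits, 9 misses, 6 evictions

Answer: 6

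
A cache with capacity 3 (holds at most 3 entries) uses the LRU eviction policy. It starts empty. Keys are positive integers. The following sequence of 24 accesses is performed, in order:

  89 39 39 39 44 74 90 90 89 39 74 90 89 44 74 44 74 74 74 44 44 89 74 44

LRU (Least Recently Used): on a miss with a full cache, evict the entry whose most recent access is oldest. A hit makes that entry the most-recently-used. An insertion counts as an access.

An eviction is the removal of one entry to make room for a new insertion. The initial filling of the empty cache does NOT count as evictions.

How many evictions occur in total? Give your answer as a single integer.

LRU simulation (capacity=3):
  1. access 89: MISS. Cache (LRU->MRU): [89]
  2. access 39: MISS. Cache (LRU->MRU): [89 39]
  3. access 39: HIT. Cache (LRU->MRU): [89 39]
  4. access 39: HIT. Cache (LRU->MRU): [89 39]
  5. access 44: MISS. Cache (LRU->MRU): [89 39 44]
  6. access 74: MISS, evict 89. Cache (LRU->MRU): [39 44 74]
  7. access 90: MISS, evict 39. Cache (LRU->MRU): [44 74 90]
  8. access 90: HIT. Cache (LRU->MRU): [44 74 90]
  9. access 89: MISS, evict 44. Cache (LRU->MRU): [74 90 89]
  10. access 39: MISS, evict 74. Cache (LRU->MRU): [90 89 39]
  11. access 74: MISS, evict 90. Cache (LRU->MRU): [89 39 74]
  12. access 90: MISS, evict 89. Cache (LRU->MRU): [39 74 90]
  13. access 89: MISS, evict 39. Cache (LRU->MRU): [74 90 89]
  14. access 44: MISS, evict 74. Cache (LRU->MRU): [90 89 44]
  15. access 74: MISS, evict 90. Cache (LRU->MRU): [89 44 74]
  16. access 44: HIT. Cache (LRU->MRU): [89 74 44]
  17. access 74: HIT. Cache (LRU->MRU): [89 44 74]
  18. access 74: HIT. Cache (LRU->MRU): [89 44 74]
  19. access 74: HIT. Cache (LRU->MRU): [89 44 74]
  20. access 44: HIT. Cache (LRU->MRU): [89 74 44]
  21. access 44: HIT. Cache (LRU->MRU): [89 74 44]
  22. access 89: HIT. Cache (LRU->MRU): [74 44 89]
  23. access 74: HIT. Cache (LRU->MRU): [44 89 74]
  24. access 44: HIT. Cache (LRU->MRU): [89 74 44]
Total: 12 hits, 12 misses, 9 evictions

Answer: 9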